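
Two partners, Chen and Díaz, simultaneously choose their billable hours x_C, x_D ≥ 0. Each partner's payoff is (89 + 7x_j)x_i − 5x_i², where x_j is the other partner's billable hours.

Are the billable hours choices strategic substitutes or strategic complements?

strategic complements

Chen's payoff is (89 + 7x_D)x_C − 5x_C².
∂π/∂x_C = 89 + 7x_D − 10x_C = 0, so x_C = 8.9 + 0.7x_D.
The best-response slope dx_C/dx_D = 0.7 > 0: the reaction function is upward-sloping, so the choices are strategic complements.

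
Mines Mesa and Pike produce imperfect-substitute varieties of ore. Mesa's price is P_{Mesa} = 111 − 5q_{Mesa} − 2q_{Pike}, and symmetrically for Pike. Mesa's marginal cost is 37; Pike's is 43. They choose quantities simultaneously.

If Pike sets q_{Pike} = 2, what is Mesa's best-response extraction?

Mine Mesa's profit: π = q_{Mesa}(111 − 5q_{Mesa} − 2q_{Pike}) − 37q_{Mesa}.
∂π/∂q_{Mesa} = 74 − 10q_{Mesa} − 2q_{Pike} = 0 ⇒ q_{Mesa} = 7.4 − 0.2q_{Pike}.
At q_{Pike} = 2: q_{Mesa} = 7.4 − 0.2·2 = 7.

7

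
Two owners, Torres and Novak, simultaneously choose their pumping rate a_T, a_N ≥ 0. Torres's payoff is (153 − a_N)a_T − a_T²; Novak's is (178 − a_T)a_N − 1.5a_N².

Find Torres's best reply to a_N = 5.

Expanding Torres's payoff: 153a_T − a_Na_T − a_T².
∂π/∂a_T = 153 − a_N − 2a_T = 0, so a_T = 76.5 − 0.5a_N.
At a_N = 5: a_T = 76.5 − 0.5·5 = 74.

74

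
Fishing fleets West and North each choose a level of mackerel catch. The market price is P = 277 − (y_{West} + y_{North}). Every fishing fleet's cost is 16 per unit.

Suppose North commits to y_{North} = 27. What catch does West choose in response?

Fishing fleet West's profit: π = y_{West}(277 − (y_{West} + y_{North})) − 16y_{West}.
∂π/∂y_{West} = 261 − 2y_{West} − y_{North} = 0, so y_{West} = 130.5 − 0.5y_{North}.
At y_{North} = 27: y_{West} = 130.5 − 0.5·27 = 117.

117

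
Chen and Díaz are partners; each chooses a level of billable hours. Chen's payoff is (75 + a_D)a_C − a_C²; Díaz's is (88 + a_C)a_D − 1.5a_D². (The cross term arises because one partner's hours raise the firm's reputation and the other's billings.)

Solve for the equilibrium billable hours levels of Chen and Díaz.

Expanding Chen's payoff: 75a_C + a_Da_C − a_C².
∂π/∂a_C = 75 + a_D − 2a_C = 0, so a_C = 37.5 + 0.5a_D.
Likewise for Díaz: a_D = 88/3 + (1/3)a_C.
Plugging a_D into Chen's best response: a_C = 37.5 + 0.5(88/3 + (1/3)a_C) ⇒ (5/6)a_C = 313/6, so a_C = 62.6.
Then a_D = 88/3 + (1/3)·62.6 = 50.2.

62.6, 50.2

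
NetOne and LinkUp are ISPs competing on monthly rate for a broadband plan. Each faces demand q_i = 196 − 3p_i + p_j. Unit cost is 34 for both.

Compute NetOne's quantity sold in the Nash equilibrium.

76.8

NetOne's profit: π = (p_{NetOne} − 34)(196 − 3p_{NetOne} + p_{LinkUp}).
∂π/∂p_{NetOne} = 298 − 6p_{NetOne} + p_{LinkUp} = 0 ⇒ p_{NetOne} = 149/3 + (1/6)p_{LinkUp}.
Setting p_{NetOne} = p_{LinkUp} in the reaction function: p_{NetOne} = 149/3 + (1/6)p_{NetOne}, so p_{NetOne} = (149/3) / (5/6) = 59.6.
q_{NetOne} = 196 − 3·59.6 + 59.6 = 76.8.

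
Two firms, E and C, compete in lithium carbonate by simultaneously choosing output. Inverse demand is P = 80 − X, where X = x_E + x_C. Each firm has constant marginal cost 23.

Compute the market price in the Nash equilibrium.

Firm E's profit: π = x_E(80 − (x_E + x_C)) − 23x_E.
∂π/∂x_E = 57 − 2x_E − x_C = 0, so x_E = 28.5 − 0.5x_C.
Setting x_E = x_C in the reaction function: x_E = 28.5 − 0.5x_E, so x_E = 28.5 / 1.5 = 19.
Equilibrium price: P = 80 − 38 = 42.

42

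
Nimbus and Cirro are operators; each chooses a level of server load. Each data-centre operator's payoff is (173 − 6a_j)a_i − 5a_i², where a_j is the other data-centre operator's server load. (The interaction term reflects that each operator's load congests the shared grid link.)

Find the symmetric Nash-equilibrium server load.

Nimbus's payoff is (173 − 6a_C)a_N − 5a_N².
∂π/∂a_N = 173 − 6a_C − 10a_N = 0, so a_N = 17.3 − 0.6a_C.
Setting a_N = a_C in the reaction function: a_N = 17.3 − 0.6a_N, so a_N = 17.3 / 1.6 = 10.8125.

10.8125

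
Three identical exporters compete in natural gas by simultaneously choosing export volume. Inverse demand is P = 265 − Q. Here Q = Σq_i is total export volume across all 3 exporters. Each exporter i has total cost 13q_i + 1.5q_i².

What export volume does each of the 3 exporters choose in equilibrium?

A representative exporter's profit is π_i = q_i(265 − Q) − 13q_i − 1.5q_i², with Q = q_i + Σ_{j≠i} q_j.
First-order condition: 252 − 5q_i − Σ_{j≠i} q_j = 0.
In a symmetric equilibrium every exporter chooses the same q, so Σ_{j≠i} q_j = 2q. The condition becomes 252 − 7q = 0, giving q = 252/7 = 36.

36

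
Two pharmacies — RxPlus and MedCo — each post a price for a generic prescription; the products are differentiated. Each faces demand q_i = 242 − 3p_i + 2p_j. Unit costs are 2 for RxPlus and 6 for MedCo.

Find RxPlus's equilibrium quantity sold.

RxPlus's profit: π = (p_{RxPlus} − 2)(242 − 3p_{RxPlus} + 2p_{MedCo}).
∂π/∂p_{RxPlus} = 248 − 6p_{RxPlus} + 2p_{MedCo} = 0 ⇒ p_{RxPlus} = 124/3 + (1/3)p_{MedCo}.
Similarly p_{MedCo} = 130/3 + (1/3)p_{RxPlus}.
Substituting the second reaction function into the first: p_{RxPlus} = 124/3 + (1/3)(130/3 + (1/3)p_{RxPlus}), which gives (8/9)p_{RxPlus} = 502/9 ⇒ p_{RxPlus} = 62.75.
Then p_{MedCo} = 130/3 + (1/3)·62.75 = 64.25.
q_{RxPlus} = 242 − 3·62.75 + 2·64.25 = 182.25.

182.25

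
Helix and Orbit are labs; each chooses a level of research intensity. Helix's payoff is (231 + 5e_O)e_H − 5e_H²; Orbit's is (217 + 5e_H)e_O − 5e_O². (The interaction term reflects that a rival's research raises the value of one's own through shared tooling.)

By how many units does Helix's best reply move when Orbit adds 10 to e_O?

5

Expanding Helix's payoff: 231e_H + 5e_Oe_H − 5e_H².
∂π/∂e_H = 231 + 5e_O − 10e_H = 0, so e_H = 23.1 + 0.5e_O.
The reaction-function slope is 0.5, so a 10-unit rise in e_O moves e_H by 0.5 × 10 = 5. Helix's best response rises — the actions are strategic complements.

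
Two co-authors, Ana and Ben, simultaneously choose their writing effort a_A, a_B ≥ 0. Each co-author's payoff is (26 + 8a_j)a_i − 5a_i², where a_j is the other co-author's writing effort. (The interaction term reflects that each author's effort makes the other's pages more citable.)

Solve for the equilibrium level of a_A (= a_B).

Ana's payoff is (26 + 8a_B)a_A − 5a_A².
∂π/∂a_A = 26 + 8a_B − 10a_A = 0, so a_A = 2.6 + 0.8a_B.
The game is symmetric, so in equilibrium a_B = a_A: the reaction function gives 0.2a_A = 2.6, hence a_A = 13.

13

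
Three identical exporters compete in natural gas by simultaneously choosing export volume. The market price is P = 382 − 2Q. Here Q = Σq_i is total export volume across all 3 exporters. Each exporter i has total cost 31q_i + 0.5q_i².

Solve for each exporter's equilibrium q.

39

A representative exporter's profit is π_i = q_i(382 − 2Q) − 31q_i − 0.5q_i², with Q = q_i + Σ_{j≠i} q_j.
First-order condition: 351 − 5q_i − 2Σ_{j≠i} q_j = 0.
Imposing symmetry (q_j = q for all j) turns Σ_{j≠i} q_j into 2q, so 351 = 9q and q = 39.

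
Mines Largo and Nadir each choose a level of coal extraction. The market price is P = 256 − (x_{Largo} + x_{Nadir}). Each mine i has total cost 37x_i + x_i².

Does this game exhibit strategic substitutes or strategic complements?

Mine Largo's profit: π = x_{Largo}(256 − (x_{Largo} + x_{Nadir})) − 37x_{Largo} − x_{Largo}².
∂π/∂x_{Largo} = 219 − 4x_{Largo} − x_{Nadir} = 0, so x_{Largo} = 54.75 − 0.25x_{Nadir}.
The best-response slope dx_{Largo}/dx_{Nadir} = −0.25 < 0: the reaction function is downward-sloping, so the choices are strategic substitutes.

strategic substitutes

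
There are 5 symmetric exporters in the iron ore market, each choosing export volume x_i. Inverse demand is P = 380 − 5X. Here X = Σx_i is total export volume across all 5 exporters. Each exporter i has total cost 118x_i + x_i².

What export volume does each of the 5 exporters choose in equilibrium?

8.1875

A representative exporter's profit is π_i = x_i(380 − 5X) − 118x_i − x_i², with X = x_i + Σ_{j≠i} x_j.
First-order condition: 262 − 12x_i − 5Σ_{j≠i} x_j = 0.
In a symmetric equilibrium every exporter chooses the same x, so Σ_{j≠i} x_j = 4x. The condition becomes 262 − 32x = 0, giving x = 262/32 = 8.1875.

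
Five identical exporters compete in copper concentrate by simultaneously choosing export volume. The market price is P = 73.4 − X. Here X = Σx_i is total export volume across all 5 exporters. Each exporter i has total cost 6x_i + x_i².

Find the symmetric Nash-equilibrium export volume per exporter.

A representative exporter's profit is π_i = x_i(73.4 − X) − 6x_i − x_i², with X = x_i + Σ_{j≠i} x_j.
First-order condition: 67.4 − 4x_i − Σ_{j≠i} x_j = 0.
In a symmetric equilibrium every exporter chooses the same x, so Σ_{j≠i} x_j = 4x. The condition becomes 67.4 − 8x = 0, giving x = 67.4/8 = 8.425.

8.425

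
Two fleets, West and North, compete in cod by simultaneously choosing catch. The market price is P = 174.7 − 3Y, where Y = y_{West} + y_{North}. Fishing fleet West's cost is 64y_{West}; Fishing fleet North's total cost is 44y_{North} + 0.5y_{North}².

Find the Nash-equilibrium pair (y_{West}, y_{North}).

11.6, 13.7

Fishing fleet West's profit: π = y_{West}(174.7 − 3(y_{West} + y_{North})) − 64y_{West}.
∂π/∂y_{West} = 110.7 − 6y_{West} − 3y_{North} = 0, so y_{West} = 18.45 − 0.5y_{North}.
For North: ∂π/∂y_{North} = 130.7 − 7y_{North} − 3y_{West} = 0 ⇒ y_{North} = 1307/70 − (3/7)y_{West}.
Substituting the second reaction function into the first: y_{West} = 18.45 − 0.5(1307/70 − (3/7)y_{West}), which gives (11/14)y_{West} = 319/35 ⇒ y_{West} = 11.6.
Then y_{North} = 1307/70 − (3/7)·11.6 = 13.7.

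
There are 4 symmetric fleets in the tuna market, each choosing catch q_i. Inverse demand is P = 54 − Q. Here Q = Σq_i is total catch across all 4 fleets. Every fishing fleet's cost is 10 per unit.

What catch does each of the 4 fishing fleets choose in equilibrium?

8.8

A representative fishing fleet's profit is π_i = q_i(54 − Q) − 10q_i, with Q = q_i + Σ_{j≠i} q_j.
First-order condition: 44 − 2q_i − Σ_{j≠i} q_j = 0.
In a symmetric equilibrium every fishing fleet chooses the same q, so Σ_{j≠i} q_j = 3q. The condition becomes 44 − 5q = 0, giving q = 44/5 = 8.8.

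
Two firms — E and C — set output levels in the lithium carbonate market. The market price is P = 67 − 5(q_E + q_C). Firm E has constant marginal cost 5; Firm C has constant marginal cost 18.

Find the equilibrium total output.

7.4

Firm E's profit: π = q_E(67 − 5(q_E + q_C)) − 5q_E.
∂π/∂q_E = 62 − 10q_E − 5q_C = 0, so q_E = 6.2 − 0.5q_C.
By the same steps for C: q_C = 4.9 − 0.5q_E.
Solving the two reaction functions simultaneously: (1 − (−0.5)(−0.5))q_E = 6.2 − 0.5·4.9, so 0.75q_E = 3.75 and q_E = 5.
Then q_C = 4.9 − 0.5·5 = 2.4.
Total output: 5 + 2.4 = 7.4.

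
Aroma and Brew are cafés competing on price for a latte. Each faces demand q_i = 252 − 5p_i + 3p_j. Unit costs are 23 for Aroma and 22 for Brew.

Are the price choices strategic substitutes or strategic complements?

strategic complements

Aroma's profit: π = (p_{Aroma} − 23)(252 − 5p_{Aroma} + 3p_{Brew}).
∂π/∂p_{Aroma} = 367 − 10p_{Aroma} + 3p_{Brew} = 0 ⇒ p_{Aroma} = 36.7 + 0.3p_{Brew}.
The best-response slope dp_{Aroma}/dp_{Brew} = 0.3 > 0: the reaction function is upward-sloping, so the choices are strategic complements.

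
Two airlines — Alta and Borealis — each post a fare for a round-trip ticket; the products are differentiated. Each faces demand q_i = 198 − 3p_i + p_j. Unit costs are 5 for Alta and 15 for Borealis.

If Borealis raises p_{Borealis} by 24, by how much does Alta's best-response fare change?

Alta's profit: π = (p_{Alta} − 5)(198 − 3p_{Alta} + p_{Borealis}).
∂π/∂p_{Alta} = 213 − 6p_{Alta} + p_{Borealis} = 0 ⇒ p_{Alta} = 35.5 + (1/6)p_{Borealis}.
The reaction-function slope is 1/6, so a 24-unit rise in p_{Borealis} moves p_{Alta} by 1/6 × 24 = 4. Alta's best response rises — the actions are strategic complements.

4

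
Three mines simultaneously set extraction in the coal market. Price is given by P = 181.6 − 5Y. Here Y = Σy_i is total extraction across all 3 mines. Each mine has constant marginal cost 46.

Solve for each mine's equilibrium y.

6.78

A representative mine's profit is π_i = y_i(181.6 − 5Y) − 46y_i, with Y = y_i + Σ_{j≠i} y_j.
First-order condition: 135.6 − 10y_i − 5Σ_{j≠i} y_j = 0.
Imposing symmetry (y_j = y for all j) turns Σ_{j≠i} y_j into 2y, so 135.6 = 20y and y = 6.78.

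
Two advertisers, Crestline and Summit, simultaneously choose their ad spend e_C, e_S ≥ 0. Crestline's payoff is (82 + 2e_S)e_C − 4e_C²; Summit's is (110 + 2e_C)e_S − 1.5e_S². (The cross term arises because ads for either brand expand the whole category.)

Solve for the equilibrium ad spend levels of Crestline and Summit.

Expanding Crestline's payoff: 82e_C + 2e_Se_C − 4e_C².
∂π/∂e_C = 82 + 2e_S − 8e_C = 0, so e_C = 10.25 + 0.25e_S.
Likewise for Summit: e_S = 110/3 + (2/3)e_C.
Plugging e_S into Crestline's best response: e_C = 10.25 + 0.25(110/3 + (2/3)e_C) ⇒ (5/6)e_C = 233/12, so e_C = 23.3.
Then e_S = 110/3 + (2/3)·23.3 = 52.2.

23.3, 52.2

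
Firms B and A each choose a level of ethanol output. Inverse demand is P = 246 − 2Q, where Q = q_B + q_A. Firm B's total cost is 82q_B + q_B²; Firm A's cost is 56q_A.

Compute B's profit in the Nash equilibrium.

571.32

Firm B's profit: π = q_B(246 − 2(q_B + q_A)) − 82q_B − q_B².
∂π/∂q_B = 164 − 6q_B − 2q_A = 0, so q_B = 82/3 − (1/3)q_A.
For A: ∂π/∂q_A = 190 − 4q_A − 2q_B = 0 ⇒ q_A = 47.5 − 0.5q_B.
Plugging q_A into B's best response: q_B = 82/3 − (1/3)(47.5 − 0.5q_B) ⇒ (5/6)q_B = 11.5, so q_B = 13.8.
Then q_A = 47.5 − 0.5·13.8 = 40.6.
Price P = 246 − 2·54.4 = 137.2.
B's profit: (137.2 − 82)·13.8 − (13.8)² = 571.32.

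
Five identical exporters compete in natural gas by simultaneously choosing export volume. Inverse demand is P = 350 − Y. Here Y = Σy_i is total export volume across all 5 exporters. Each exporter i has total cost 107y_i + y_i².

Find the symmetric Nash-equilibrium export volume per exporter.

30.375

A representative exporter's profit is π_i = y_i(350 − Y) − 107y_i − y_i², with Y = y_i + Σ_{j≠i} y_j.
First-order condition: 243 − 4y_i − Σ_{j≠i} y_j = 0.
Imposing symmetry (y_j = y for all j) turns Σ_{j≠i} y_j into 4y, so 243 = 8y and y = 30.375.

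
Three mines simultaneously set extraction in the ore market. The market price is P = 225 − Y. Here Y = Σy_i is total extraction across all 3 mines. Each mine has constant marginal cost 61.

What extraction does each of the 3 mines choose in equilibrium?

A representative mine's profit is π_i = y_i(225 − Y) − 61y_i, with Y = y_i + Σ_{j≠i} y_j.
First-order condition: 164 − 2y_i − Σ_{j≠i} y_j = 0.
Imposing symmetry (y_j = y for all j) turns Σ_{j≠i} y_j into 2y, so 164 = 4y and y = 41.

41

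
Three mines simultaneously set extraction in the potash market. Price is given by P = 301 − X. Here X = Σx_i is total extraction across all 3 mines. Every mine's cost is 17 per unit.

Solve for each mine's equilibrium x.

71

A representative mine's profit is π_i = x_i(301 − X) − 17x_i, with X = x_i + Σ_{j≠i} x_j.
First-order condition: 284 − 2x_i − Σ_{j≠i} x_j = 0.
In a symmetric equilibrium every mine chooses the same x, so Σ_{j≠i} x_j = 2x. The condition becomes 284 − 4x = 0, giving x = 284/4 = 71.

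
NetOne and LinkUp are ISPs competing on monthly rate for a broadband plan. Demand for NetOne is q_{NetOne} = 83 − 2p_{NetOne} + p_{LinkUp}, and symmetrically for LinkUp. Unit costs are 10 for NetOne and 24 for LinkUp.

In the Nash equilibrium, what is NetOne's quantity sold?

52.4

NetOne's profit: π = (p_{NetOne} − 10)(83 − 2p_{NetOne} + p_{LinkUp}).
∂π/∂p_{NetOne} = 103 − 4p_{NetOne} + p_{LinkUp} = 0 ⇒ p_{NetOne} = 25.75 + 0.25p_{LinkUp}.
Similarly p_{LinkUp} = 32.75 + 0.25p_{NetOne}.
Solving the two reaction functions simultaneously: (1 − (0.25)(0.25))p_{NetOne} = 25.75 + 0.25·32.75, so 0.9375p_{NetOne} = 33.9375 and p_{NetOne} = 36.2.
Then p_{LinkUp} = 32.75 + 0.25·36.2 = 41.8.
q_{NetOne} = 83 − 2·36.2 + 41.8 = 52.4.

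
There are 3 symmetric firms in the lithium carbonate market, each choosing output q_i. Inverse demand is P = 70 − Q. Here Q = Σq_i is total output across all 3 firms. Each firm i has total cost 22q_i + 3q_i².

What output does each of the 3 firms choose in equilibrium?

A representative firm's profit is π_i = q_i(70 − Q) − 22q_i − 3q_i², with Q = q_i + Σ_{j≠i} q_j.
First-order condition: 48 − 8q_i − Σ_{j≠i} q_j = 0.
With identical firms, set every q_j = q: then 48 − 8q − 2q = 0, i.e. q = 48/10 = 4.8.

4.8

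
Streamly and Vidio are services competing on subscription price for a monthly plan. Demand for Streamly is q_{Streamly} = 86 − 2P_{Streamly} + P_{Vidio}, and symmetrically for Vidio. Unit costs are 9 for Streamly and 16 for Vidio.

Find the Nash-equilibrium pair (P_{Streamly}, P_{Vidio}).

35.6, 38.4

Streamly's profit: π = (P_{Streamly} − 9)(86 − 2P_{Streamly} + P_{Vidio}).
∂π/∂P_{Streamly} = 104 − 4P_{Streamly} + P_{Vidio} = 0 ⇒ P_{Streamly} = 26 + 0.25P_{Vidio}.
Similarly P_{Vidio} = 29.5 + 0.25P_{Streamly}.
Solving the two reaction functions simultaneously: (1 − (0.25)(0.25))P_{Streamly} = 26 + 0.25·29.5, so 0.9375P_{Streamly} = 33.375 and P_{Streamly} = 35.6.
Then P_{Vidio} = 29.5 + 0.25·35.6 = 38.4.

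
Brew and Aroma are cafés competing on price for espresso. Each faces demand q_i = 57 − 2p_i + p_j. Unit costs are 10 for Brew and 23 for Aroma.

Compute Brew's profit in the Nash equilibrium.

Brew's profit: π = (p_{Brew} − 10)(57 − 2p_{Brew} + p_{Aroma}).
∂π/∂p_{Brew} = 77 − 4p_{Brew} + p_{Aroma} = 0 ⇒ p_{Brew} = 19.25 + 0.25p_{Aroma}.
Similarly p_{Aroma} = 25.75 + 0.25p_{Brew}.
Substituting the second reaction function into the first: p_{Brew} = 19.25 + 0.25(25.75 + 0.25p_{Brew}), which gives 0.9375p_{Brew} = 25.6875 ⇒ p_{Brew} = 27.4.
Then p_{Aroma} = 25.75 + 0.25·27.4 = 32.6.
q_{Brew} = 57 − 2·27.4 + 32.6 = 34.8.
Profit = (27.4 − 10)·34.8 = 605.52.

605.52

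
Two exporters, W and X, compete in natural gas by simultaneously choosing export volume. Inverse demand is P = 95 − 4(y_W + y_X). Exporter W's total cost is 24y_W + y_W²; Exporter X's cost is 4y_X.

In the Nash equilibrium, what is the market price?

Exporter W's profit: π = y_W(95 − 4(y_W + y_X)) − 24y_W − y_W².
∂π/∂y_W = 71 − 10y_W − 4y_X = 0, so y_W = 7.1 − 0.4y_X.
For X: ∂π/∂y_X = 91 − 8y_X − 4y_W = 0 ⇒ y_X = 11.375 − 0.5y_W.
Substituting the second reaction function into the first: y_W = 7.1 − 0.4(11.375 − 0.5y_W), which gives 0.8y_W = 2.55 ⇒ y_W = 3.1875.
Then y_X = 11.375 − 0.5·3.1875 = 313/32.
Equilibrium price: P = 95 − 4·(415/32) = 43.125.

43.125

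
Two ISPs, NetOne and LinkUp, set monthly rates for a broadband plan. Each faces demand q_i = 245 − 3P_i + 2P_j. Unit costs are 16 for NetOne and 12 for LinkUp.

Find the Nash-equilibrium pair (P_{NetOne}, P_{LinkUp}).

72.5, 71

NetOne's profit: π = (P_{NetOne} − 16)(245 − 3P_{NetOne} + 2P_{LinkUp}).
∂π/∂P_{NetOne} = 293 − 6P_{NetOne} + 2P_{LinkUp} = 0 ⇒ P_{NetOne} = 293/6 + (1/3)P_{LinkUp}.
Similarly P_{LinkUp} = 281/6 + (1/3)P_{NetOne}.
Plugging P_{LinkUp} into NetOne's best response: P_{NetOne} = 293/6 + (1/3)(281/6 + (1/3)P_{NetOne}) ⇒ (8/9)P_{NetOne} = 580/9, so P_{NetOne} = 72.5.
Then P_{LinkUp} = 281/6 + (1/3)·72.5 = 71.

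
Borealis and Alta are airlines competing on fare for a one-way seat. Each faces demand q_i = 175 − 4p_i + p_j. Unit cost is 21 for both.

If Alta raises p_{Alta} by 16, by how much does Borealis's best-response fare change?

2

Borealis's profit: π = (p_{Borealis} − 21)(175 − 4p_{Borealis} + p_{Alta}).
∂π/∂p_{Borealis} = 259 − 8p_{Borealis} + p_{Alta} = 0 ⇒ p_{Borealis} = 32.375 + 0.125p_{Alta}.
The reaction-function slope is 0.125, so a 16-unit rise in p_{Alta} moves p_{Borealis} by 0.125 × 16 = 2. Borealis's best response rises — the actions are strategic complements.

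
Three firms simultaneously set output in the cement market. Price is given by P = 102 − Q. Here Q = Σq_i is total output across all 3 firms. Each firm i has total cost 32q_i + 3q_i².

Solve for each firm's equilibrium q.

A representative firm's profit is π_i = q_i(102 − Q) − 32q_i − 3q_i², with Q = q_i + Σ_{j≠i} q_j.
First-order condition: 70 − 8q_i − Σ_{j≠i} q_j = 0.
Imposing symmetry (q_j = q for all j) turns Σ_{j≠i} q_j into 2q, so 70 = 10q and q = 7.

7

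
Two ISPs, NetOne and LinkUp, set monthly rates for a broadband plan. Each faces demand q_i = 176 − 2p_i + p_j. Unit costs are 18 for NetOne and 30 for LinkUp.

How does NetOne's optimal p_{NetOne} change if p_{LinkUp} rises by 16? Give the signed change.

4

NetOne's profit: π = (p_{NetOne} − 18)(176 − 2p_{NetOne} + p_{LinkUp}).
∂π/∂p_{NetOne} = 212 − 4p_{NetOne} + p_{LinkUp} = 0 ⇒ p_{NetOne} = 53 + 0.25p_{LinkUp}.
The reaction-function slope is 0.25, so a 16-unit rise in p_{LinkUp} moves p_{NetOne} by 0.25 × 16 = 4. NetOne's best response rises — the actions are strategic complements.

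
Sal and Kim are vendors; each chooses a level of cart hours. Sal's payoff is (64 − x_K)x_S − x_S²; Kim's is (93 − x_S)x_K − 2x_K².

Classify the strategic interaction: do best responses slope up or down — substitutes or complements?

Expanding Sal's payoff: 64x_S − x_Kx_S − x_S².
∂π/∂x_S = 64 − x_K − 2x_S = 0, so x_S = 32 − 0.5x_K.
The best-response slope dx_S/dx_K = −0.5 < 0: the reaction function is downward-sloping, so the choices are strategic substitutes.

strategic substitutes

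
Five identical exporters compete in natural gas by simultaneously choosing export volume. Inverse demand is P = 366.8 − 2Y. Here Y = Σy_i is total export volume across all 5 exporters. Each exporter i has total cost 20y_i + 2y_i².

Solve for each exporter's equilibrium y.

A representative exporter's profit is π_i = y_i(366.8 − 2Y) − 20y_i − 2y_i², with Y = y_i + Σ_{j≠i} y_j.
First-order condition: 346.8 − 8y_i − 2Σ_{j≠i} y_j = 0.
In a symmetric equilibrium every exporter chooses the same y, so Σ_{j≠i} y_j = 4y. The condition becomes 346.8 − 16y = 0, giving y = 346.8/16 = 21.675.

21.675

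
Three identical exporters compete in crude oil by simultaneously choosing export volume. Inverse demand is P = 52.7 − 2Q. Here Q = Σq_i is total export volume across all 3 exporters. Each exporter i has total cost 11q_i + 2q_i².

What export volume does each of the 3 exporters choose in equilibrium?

A representative exporter's profit is π_i = q_i(52.7 − 2Q) − 11q_i − 2q_i², with Q = q_i + Σ_{j≠i} q_j.
First-order condition: 41.7 − 8q_i − 2Σ_{j≠i} q_j = 0.
Imposing symmetry (q_j = q for all j) turns Σ_{j≠i} q_j into 2q, so 41.7 = 12q and q = 3.475.

3.475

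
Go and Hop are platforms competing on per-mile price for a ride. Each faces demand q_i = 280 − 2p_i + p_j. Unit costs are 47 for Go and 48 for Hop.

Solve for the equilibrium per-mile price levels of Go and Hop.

124.8, 125.2

Go's profit: π = (p_{Go} − 47)(280 − 2p_{Go} + p_{Hop}).
∂π/∂p_{Go} = 374 − 4p_{Go} + p_{Hop} = 0 ⇒ p_{Go} = 93.5 + 0.25p_{Hop}.
Similarly p_{Hop} = 94 + 0.25p_{Go}.
Plugging p_{Hop} into Go's best response: p_{Go} = 93.5 + 0.25(94 + 0.25p_{Go}) ⇒ 0.9375p_{Go} = 117, so p_{Go} = 124.8.
Then p_{Hop} = 94 + 0.25·124.8 = 125.2.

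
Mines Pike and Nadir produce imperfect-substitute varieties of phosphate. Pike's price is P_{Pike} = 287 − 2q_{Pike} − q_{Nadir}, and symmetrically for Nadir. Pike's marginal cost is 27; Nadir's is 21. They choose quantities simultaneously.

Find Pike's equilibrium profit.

Mine Pike's profit: π = q_{Pike}(287 − 2q_{Pike} − q_{Nadir}) − 27q_{Pike}.
∂π/∂q_{Pike} = 260 − 4q_{Pike} − q_{Nadir} = 0 ⇒ q_{Pike} = 65 − 0.25q_{Nadir}.
Similarly q_{Nadir} = 66.5 − 0.25q_{Pike}.
Substituting the second reaction function into the first: q_{Pike} = 65 − 0.25(66.5 − 0.25q_{Pike}), which gives 0.9375q_{Pike} = 48.375 ⇒ q_{Pike} = 51.6.
Then q_{Nadir} = 66.5 − 0.25·51.6 = 53.6.
P_{Pike} = 287 − 2·51.6 − 53.6 = 130.2.
Profit = (130.2 − 27)·51.6 = 5325.12.

5325.12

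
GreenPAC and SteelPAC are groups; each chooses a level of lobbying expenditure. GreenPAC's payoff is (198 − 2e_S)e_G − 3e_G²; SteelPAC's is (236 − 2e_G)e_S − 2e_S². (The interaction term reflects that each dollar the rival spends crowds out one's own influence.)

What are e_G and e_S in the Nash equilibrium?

16, 51

Expanding GreenPAC's payoff: 198e_G − 2e_Se_G − 3e_G².
∂π/∂e_G = 198 − 2e_S − 6e_G = 0, so e_G = 33 − (1/3)e_S.
Likewise for SteelPAC: e_S = 59 − 0.5e_G.
Plugging e_S into GreenPAC's best response: e_G = 33 − (1/3)(59 − 0.5e_G) ⇒ (5/6)e_G = 40/3, so e_G = 16.
Then e_S = 59 − 0.5·16 = 51.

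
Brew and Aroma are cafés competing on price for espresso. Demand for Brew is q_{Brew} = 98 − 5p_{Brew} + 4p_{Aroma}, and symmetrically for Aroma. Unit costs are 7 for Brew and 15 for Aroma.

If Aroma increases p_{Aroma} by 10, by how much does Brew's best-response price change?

Brew's profit: π = (p_{Brew} − 7)(98 − 5p_{Brew} + 4p_{Aroma}).
∂π/∂p_{Brew} = 133 − 10p_{Brew} + 4p_{Aroma} = 0 ⇒ p_{Brew} = 13.3 + 0.4p_{Aroma}.
The reaction-function slope is 0.4, so a 10-unit rise in p_{Aroma} moves p_{Brew} by 0.4 × 10 = 4. Brew's best response rises — the actions are strategic complements.

4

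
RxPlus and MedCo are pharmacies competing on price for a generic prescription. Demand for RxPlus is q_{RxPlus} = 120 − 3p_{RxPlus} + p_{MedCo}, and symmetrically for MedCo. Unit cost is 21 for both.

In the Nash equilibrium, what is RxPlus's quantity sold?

46.8

RxPlus's profit: π = (p_{RxPlus} − 21)(120 − 3p_{RxPlus} + p_{MedCo}).
∂π/∂p_{RxPlus} = 183 − 6p_{RxPlus} + p_{MedCo} = 0 ⇒ p_{RxPlus} = 30.5 + (1/6)p_{MedCo}.
Setting p_{RxPlus} = p_{MedCo} in the reaction function: p_{RxPlus} = 30.5 + (1/6)p_{RxPlus}, so p_{RxPlus} = 30.5 / (5/6) = 36.6.
q_{RxPlus} = 120 − 3·36.6 + 36.6 = 46.8.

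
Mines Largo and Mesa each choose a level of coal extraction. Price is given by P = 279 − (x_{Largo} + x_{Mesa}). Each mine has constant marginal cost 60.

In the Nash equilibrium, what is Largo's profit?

Mine Largo's profit: π = x_{Largo}(279 − (x_{Largo} + x_{Mesa})) − 60x_{Largo}.
∂π/∂x_{Largo} = 219 − 2x_{Largo} − x_{Mesa} = 0, so x_{Largo} = 109.5 − 0.5x_{Mesa}.
Setting x_{Largo} = x_{Mesa} in the reaction function: x_{Largo} = 109.5 − 0.5x_{Largo}, so x_{Largo} = 109.5 / 1.5 = 73.
Price P = 279 − 146 = 133.
Largo's profit: (133 − 60)·73 = 5329.

5329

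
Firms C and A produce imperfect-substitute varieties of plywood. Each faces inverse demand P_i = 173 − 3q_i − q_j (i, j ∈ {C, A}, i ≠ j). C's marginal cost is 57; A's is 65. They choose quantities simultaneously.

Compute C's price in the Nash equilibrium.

Firm C's profit: π = q_C(173 − 3q_C − q_A) − 57q_C.
∂π/∂q_C = 116 − 6q_C − q_A = 0 ⇒ q_C = 58/3 − (1/6)q_A.
Similarly q_A = 18 − (1/6)q_C.
Plugging q_A into C's best response: q_C = 58/3 − (1/6)(18 − (1/6)q_C) ⇒ (35/36)q_C = 49/3, so q_C = 16.8.
Then q_A = 18 − (1/6)·16.8 = 15.2.
P_C = 173 − 3·16.8 − 15.2 = 107.4.

107.4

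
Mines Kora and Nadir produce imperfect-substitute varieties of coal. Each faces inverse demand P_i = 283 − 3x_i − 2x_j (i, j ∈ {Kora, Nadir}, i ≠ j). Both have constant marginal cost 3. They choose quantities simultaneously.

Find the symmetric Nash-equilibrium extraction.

35

Mine Kora's profit: π = x_{Kora}(283 − 3x_{Kora} − 2x_{Nadir}) − 3x_{Kora}.
∂π/∂x_{Kora} = 280 − 6x_{Kora} − 2x_{Nadir} = 0 ⇒ x_{Kora} = 140/3 − (1/3)x_{Nadir}.
Setting x_{Kora} = x_{Nadir} in the reaction function: x_{Kora} = 140/3 − (1/3)x_{Kora}, so x_{Kora} = (140/3) / (4/3) = 35.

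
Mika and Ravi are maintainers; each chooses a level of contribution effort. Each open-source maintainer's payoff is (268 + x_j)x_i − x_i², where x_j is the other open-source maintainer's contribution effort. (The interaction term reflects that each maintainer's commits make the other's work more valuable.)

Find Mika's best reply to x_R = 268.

Mika's payoff is (268 + x_R)x_M − x_M².
∂π/∂x_M = 268 + x_R − 2x_M = 0, so x_M = 134 + 0.5x_R.
At x_R = 268: x_M = 134 + 0.5·268 = 268.

268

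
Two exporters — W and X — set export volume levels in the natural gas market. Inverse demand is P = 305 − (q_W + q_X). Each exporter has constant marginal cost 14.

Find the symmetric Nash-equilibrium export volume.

Exporter W's profit: π = q_W(305 − (q_W + q_X)) − 14q_W.
∂π/∂q_W = 291 − 2q_W − q_X = 0, so q_W = 145.5 − 0.5q_X.
By symmetry q_X = q_W; substituting into the reaction function, 1.5q_W = 145.5 and q_W = 97.

97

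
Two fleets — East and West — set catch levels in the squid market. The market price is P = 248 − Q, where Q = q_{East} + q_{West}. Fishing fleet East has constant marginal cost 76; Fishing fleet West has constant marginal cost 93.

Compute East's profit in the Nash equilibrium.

3969

Fishing fleet East's profit: π = q_{East}(248 − (q_{East} + q_{West})) − 76q_{East}.
∂π/∂q_{East} = 172 − 2q_{East} − q_{West} = 0, so q_{East} = 86 − 0.5q_{West}.
By the same steps for West: q_{West} = 77.5 − 0.5q_{East}.
Substituting the second reaction function into the first: q_{East} = 86 − 0.5(77.5 − 0.5q_{East}), which gives 0.75q_{East} = 47.25 ⇒ q_{East} = 63.
Then q_{West} = 77.5 − 0.5·63 = 46.
Price P = 248 − 109 = 139.
East's profit: (139 − 76)·63 = 3969.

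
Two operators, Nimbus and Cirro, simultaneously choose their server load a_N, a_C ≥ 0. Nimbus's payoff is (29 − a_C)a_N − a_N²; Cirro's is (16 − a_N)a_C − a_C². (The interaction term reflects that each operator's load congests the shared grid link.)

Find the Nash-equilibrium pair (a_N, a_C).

Expanding Nimbus's payoff: 29a_N − a_Ca_N − a_N².
∂π/∂a_N = 29 − a_C − 2a_N = 0, so a_N = 14.5 − 0.5a_C.
Likewise for Cirro: a_C = 8 − 0.5a_N.
Substituting the second reaction function into the first: a_N = 14.5 − 0.5(8 − 0.5a_N), which gives 0.75a_N = 10.5 ⇒ a_N = 14.
Then a_C = 8 − 0.5·14 = 1.

14, 1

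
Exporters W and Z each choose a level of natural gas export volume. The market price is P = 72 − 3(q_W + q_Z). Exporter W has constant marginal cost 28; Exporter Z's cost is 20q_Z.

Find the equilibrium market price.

40

Exporter W's profit: π = q_W(72 − 3(q_W + q_Z)) − 28q_W.
∂π/∂q_W = 44 − 6q_W − 3q_Z = 0, so q_W = 22/3 − 0.5q_Z.
By the same steps for Z: q_Z = 26/3 − 0.5q_W.
Substituting the second reaction function into the first: q_W = 22/3 − 0.5(26/3 − 0.5q_W), which gives 0.75q_W = 3 ⇒ q_W = 4.
Then q_Z = 26/3 − 0.5·4 = 20/3.
Equilibrium price: P = 72 − 3·(32/3) = 40.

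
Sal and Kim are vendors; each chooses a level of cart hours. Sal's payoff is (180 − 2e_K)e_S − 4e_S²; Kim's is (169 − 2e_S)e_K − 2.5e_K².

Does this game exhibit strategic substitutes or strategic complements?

Expanding Sal's payoff: 180e_S − 2e_Ke_S − 4e_S².
∂π/∂e_S = 180 − 2e_K − 8e_S = 0, so e_S = 22.5 − 0.25e_K.
The best-response slope de_S/de_K = −0.25 < 0: the reaction function is downward-sloping, so the choices are strategic substitutes.

strategic substitutes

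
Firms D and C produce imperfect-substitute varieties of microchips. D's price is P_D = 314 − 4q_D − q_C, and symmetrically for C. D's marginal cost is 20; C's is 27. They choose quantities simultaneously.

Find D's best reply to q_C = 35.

32.375

Firm D's profit: π = q_D(314 − 4q_D − q_C) − 20q_D.
∂π/∂q_D = 294 − 8q_D − q_C = 0 ⇒ q_D = 36.75 − 0.125q_C.
At q_C = 35: q_D = 36.75 − 0.125·35 = 32.375.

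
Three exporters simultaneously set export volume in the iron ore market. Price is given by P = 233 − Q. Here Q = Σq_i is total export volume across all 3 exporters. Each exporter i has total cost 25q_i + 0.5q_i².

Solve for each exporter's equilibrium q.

41.6

A representative exporter's profit is π_i = q_i(233 − Q) − 25q_i − 0.5q_i², with Q = q_i + Σ_{j≠i} q_j.
First-order condition: 208 − 3q_i − Σ_{j≠i} q_j = 0.
Imposing symmetry (q_j = q for all j) turns Σ_{j≠i} q_j into 2q, so 208 = 5q and q = 41.6.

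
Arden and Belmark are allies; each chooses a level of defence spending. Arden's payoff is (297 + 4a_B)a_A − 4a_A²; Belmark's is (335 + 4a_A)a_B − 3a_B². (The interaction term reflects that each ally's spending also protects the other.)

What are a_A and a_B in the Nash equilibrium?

97.5625, 120.875

Expanding Arden's payoff: 297a_A + 4a_Ba_A − 4a_A².
∂π/∂a_A = 297 + 4a_B − 8a_A = 0, so a_A = 37.125 + 0.5a_B.
Likewise for Belmark: a_B = 335/6 + (2/3)a_A.
Substituting the second reaction function into the first: a_A = 37.125 + 0.5(335/6 + (2/3)a_A), which gives (2/3)a_A = 1561/24 ⇒ a_A = 97.5625.
Then a_B = 335/6 + (2/3)·97.5625 = 120.875.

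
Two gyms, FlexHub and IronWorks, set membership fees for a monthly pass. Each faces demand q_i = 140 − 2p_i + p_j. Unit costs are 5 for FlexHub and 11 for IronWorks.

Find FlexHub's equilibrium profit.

FlexHub's profit: π = (p_{FlexHub} − 5)(140 − 2p_{FlexHub} + p_{IronWorks}).
∂π/∂p_{FlexHub} = 150 − 4p_{FlexHub} + p_{IronWorks} = 0 ⇒ p_{FlexHub} = 37.5 + 0.25p_{IronWorks}.
Similarly p_{IronWorks} = 40.5 + 0.25p_{FlexHub}.
Substituting the second reaction function into the first: p_{FlexHub} = 37.5 + 0.25(40.5 + 0.25p_{FlexHub}), which gives 0.9375p_{FlexHub} = 47.625 ⇒ p_{FlexHub} = 50.8.
Then p_{IronWorks} = 40.5 + 0.25·50.8 = 53.2.
q_{FlexHub} = 140 − 2·50.8 + 53.2 = 91.6.
Profit = (50.8 − 5)·91.6 = 4195.28.

4195.28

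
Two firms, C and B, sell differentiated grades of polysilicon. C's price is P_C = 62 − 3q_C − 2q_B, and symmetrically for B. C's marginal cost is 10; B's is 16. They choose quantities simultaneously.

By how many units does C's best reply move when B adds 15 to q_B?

-5

Firm C's profit: π = q_C(62 − 3q_C − 2q_B) − 10q_C.
∂π/∂q_C = 52 − 6q_C − 2q_B = 0 ⇒ q_C = 26/3 − (1/3)q_B.
The reaction-function slope is −1/3, so a 15-unit rise in q_B moves q_C by −1/3 × 15 = −5. C's best response falls — the actions are strategic substitutes.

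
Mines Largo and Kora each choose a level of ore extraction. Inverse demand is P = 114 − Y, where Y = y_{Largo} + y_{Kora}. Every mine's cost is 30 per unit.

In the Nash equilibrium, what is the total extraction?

56

Mine Largo's profit: π = y_{Largo}(114 − (y_{Largo} + y_{Kora})) − 30y_{Largo}.
∂π/∂y_{Largo} = 84 − 2y_{Largo} − y_{Kora} = 0, so y_{Largo} = 42 − 0.5y_{Kora}.
The game is symmetric, so in equilibrium y_{Kora} = y_{Largo}: the reaction function gives 1.5y_{Largo} = 42, hence y_{Largo} = 28.
Total extraction: 28 + 28 = 56.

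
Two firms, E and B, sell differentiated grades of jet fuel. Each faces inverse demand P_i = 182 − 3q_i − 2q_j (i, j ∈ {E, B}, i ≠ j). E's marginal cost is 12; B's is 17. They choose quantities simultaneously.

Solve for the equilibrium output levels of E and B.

21.5625, 20.3125

Firm E's profit: π = q_E(182 − 3q_E − 2q_B) − 12q_E.
∂π/∂q_E = 170 − 6q_E − 2q_B = 0 ⇒ q_E = 85/3 − (1/3)q_B.
Similarly q_B = 27.5 − (1/3)q_E.
Plugging q_B into E's best response: q_E = 85/3 − (1/3)(27.5 − (1/3)q_E) ⇒ (8/9)q_E = 115/6, so q_E = 21.5625.
Then q_B = 27.5 − (1/3)·21.5625 = 20.3125.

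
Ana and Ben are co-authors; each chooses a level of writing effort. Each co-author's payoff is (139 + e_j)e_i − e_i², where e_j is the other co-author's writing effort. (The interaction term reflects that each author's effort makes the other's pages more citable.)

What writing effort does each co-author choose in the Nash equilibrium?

139

Ana's payoff is (139 + e_B)e_A − e_A².
∂π/∂e_A = 139 + e_B − 2e_A = 0, so e_A = 69.5 + 0.5e_B.
The game is symmetric, so in equilibrium e_B = e_A: the reaction function gives 0.5e_A = 69.5, hence e_A = 139.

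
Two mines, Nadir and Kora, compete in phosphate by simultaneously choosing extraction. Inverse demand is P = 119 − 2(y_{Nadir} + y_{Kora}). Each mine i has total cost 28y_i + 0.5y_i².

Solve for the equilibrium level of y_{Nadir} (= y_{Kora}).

13

Mine Nadir's profit: π = y_{Nadir}(119 − 2(y_{Nadir} + y_{Kora})) − 28y_{Nadir} − 0.5y_{Nadir}².
∂π/∂y_{Nadir} = 91 − 5y_{Nadir} − 2y_{Kora} = 0, so y_{Nadir} = 18.2 − 0.4y_{Kora}.
Setting y_{Nadir} = y_{Kora} in the reaction function: y_{Nadir} = 18.2 − 0.4y_{Nadir}, so y_{Nadir} = 18.2 / 1.4 = 13.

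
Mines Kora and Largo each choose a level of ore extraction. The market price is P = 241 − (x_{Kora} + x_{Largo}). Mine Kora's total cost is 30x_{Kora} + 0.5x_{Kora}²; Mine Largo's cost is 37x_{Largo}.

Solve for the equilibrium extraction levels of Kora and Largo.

43.6, 80.2

Mine Kora's profit: π = x_{Kora}(241 − (x_{Kora} + x_{Largo})) − 30x_{Kora} − 0.5x_{Kora}².
∂π/∂x_{Kora} = 211 − 3x_{Kora} − x_{Largo} = 0, so x_{Kora} = 211/3 − (1/3)x_{Largo}.
For Largo: ∂π/∂x_{Largo} = 204 − 2x_{Largo} − x_{Kora} = 0 ⇒ x_{Largo} = 102 − 0.5x_{Kora}.
Substituting the second reaction function into the first: x_{Kora} = 211/3 − (1/3)(102 − 0.5x_{Kora}), which gives (5/6)x_{Kora} = 109/3 ⇒ x_{Kora} = 43.6.
Then x_{Largo} = 102 − 0.5·43.6 = 80.2.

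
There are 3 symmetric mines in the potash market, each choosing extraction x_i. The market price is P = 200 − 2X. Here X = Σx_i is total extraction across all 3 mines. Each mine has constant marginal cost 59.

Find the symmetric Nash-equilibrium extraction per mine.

A representative mine's profit is π_i = x_i(200 − 2X) − 59x_i, with X = x_i + Σ_{j≠i} x_j.
First-order condition: 141 − 4x_i − 2Σ_{j≠i} x_j = 0.
Imposing symmetry (x_j = x for all j) turns Σ_{j≠i} x_j into 2x, so 141 = 8x and x = 17.625.

17.625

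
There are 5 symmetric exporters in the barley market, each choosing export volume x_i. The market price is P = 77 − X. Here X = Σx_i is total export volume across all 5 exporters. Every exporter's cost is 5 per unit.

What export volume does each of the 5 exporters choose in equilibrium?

12

A representative exporter's profit is π_i = x_i(77 − X) − 5x_i, with X = x_i + Σ_{j≠i} x_j.
First-order condition: 72 − 2x_i − Σ_{j≠i} x_j = 0.
With identical exporters, set every x_j = x: then 72 − 2x − 4x = 0, i.e. x = 72/6 = 12.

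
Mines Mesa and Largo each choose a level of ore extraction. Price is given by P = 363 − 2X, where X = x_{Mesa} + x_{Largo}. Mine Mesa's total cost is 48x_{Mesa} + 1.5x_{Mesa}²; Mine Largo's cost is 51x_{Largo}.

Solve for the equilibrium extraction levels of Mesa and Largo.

Mine Mesa's profit: π = x_{Mesa}(363 − 2(x_{Mesa} + x_{Largo})) − 48x_{Mesa} − 1.5x_{Mesa}².
∂π/∂x_{Mesa} = 315 − 7x_{Mesa} − 2x_{Largo} = 0, so x_{Mesa} = 45 − (2/7)x_{Largo}.
For Largo: ∂π/∂x_{Largo} = 312 − 4x_{Largo} − 2x_{Mesa} = 0 ⇒ x_{Largo} = 78 − 0.5x_{Mesa}.
Substituting the second reaction function into the first: x_{Mesa} = 45 − (2/7)(78 − 0.5x_{Mesa}), which gives (6/7)x_{Mesa} = 159/7 ⇒ x_{Mesa} = 26.5.
Then x_{Largo} = 78 − 0.5·26.5 = 64.75.

26.5, 64.75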